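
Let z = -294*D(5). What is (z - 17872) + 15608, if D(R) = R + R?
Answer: -5204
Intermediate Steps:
D(R) = 2*R
z = -2940 (z = -588*5 = -294*10 = -2940)
(z - 17872) + 15608 = (-2940 - 17872) + 15608 = -20812 + 15608 = -5204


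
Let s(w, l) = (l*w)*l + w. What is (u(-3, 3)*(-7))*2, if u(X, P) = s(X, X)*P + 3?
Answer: 1218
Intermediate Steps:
s(w, l) = w + w*l² (s(w, l) = w*l² + w = w + w*l²)
u(X, P) = 3 + P*X*(1 + X²) (u(X, P) = (X*(1 + X²))*P + 3 = P*X*(1 + X²) + 3 = 3 + P*X*(1 + X²))
(u(-3, 3)*(-7))*2 = ((3 + 3*(-3)*(1 + (-3)²))*(-7))*2 = ((3 + 3*(-3)*(1 + 9))*(-7))*2 = ((3 + 3*(-3)*10)*(-7))*2 = ((3 - 90)*(-7))*2 = -87*(-7)*2 = 609*2 = 1218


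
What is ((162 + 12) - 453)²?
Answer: 77841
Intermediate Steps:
((162 + 12) - 453)² = (174 - 453)² = (-279)² = 77841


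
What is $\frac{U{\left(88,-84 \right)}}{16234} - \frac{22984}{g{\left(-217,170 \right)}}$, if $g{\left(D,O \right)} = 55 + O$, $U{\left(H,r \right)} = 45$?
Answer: $- \frac{373112131}{3652650} \approx -102.15$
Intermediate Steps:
$\frac{U{\left(88,-84 \right)}}{16234} - \frac{22984}{g{\left(-217,170 \right)}} = \frac{45}{16234} - \frac{22984}{55 + 170} = 45 \cdot \frac{1}{16234} - \frac{22984}{225} = \frac{45}{16234} - \frac{22984}{225} = - \frac{373112131}{3652650}$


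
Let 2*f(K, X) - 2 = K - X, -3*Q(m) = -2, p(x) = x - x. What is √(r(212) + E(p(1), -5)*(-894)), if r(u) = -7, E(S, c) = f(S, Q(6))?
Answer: 3*I*√67 ≈ 24.556*I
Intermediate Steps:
p(x) = 0
Q(m) = ⅔ (Q(m) = -⅓*(-2) = ⅔)
f(K, X) = 1 + K/2 - X/2 (f(K, X) = 1 + (K - X)/2 = 1 + (K/2 - X/2) = 1 + K/2 - X/2)
E(S, c) = ⅔ + S/2 (E(S, c) = 1 + S/2 - ½*⅔ = 1 + S/2 - ⅓ = ⅔ + S/2)
√(r(212) + E(p(1), -5)*(-894)) = √(-7 + (⅔ + (½)*0)*(-894)) = √(-7 + (⅔ + 0)*(-894)) = √(-7 + (⅔)*(-894)) = √(-7 - 596) = √(-603) = 3*I*√67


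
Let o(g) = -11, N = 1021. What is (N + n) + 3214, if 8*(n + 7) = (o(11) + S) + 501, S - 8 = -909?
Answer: 33413/8 ≈ 4176.6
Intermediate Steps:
S = -901 (S = 8 - 909 = -901)
n = -467/8 (n = -7 + ((-11 - 901) + 501)/8 = -7 + (-912 + 501)/8 = -7 + (⅛)*(-411) = -7 - 411/8 = -467/8 ≈ -58.375)
(N + n) + 3214 = (1021 - 467/8) + 3214 = 7701/8 + 3214 = 33413/8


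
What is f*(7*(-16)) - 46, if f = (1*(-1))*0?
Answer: -46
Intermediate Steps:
f = 0 (f = -1*0 = 0)
f*(7*(-16)) - 46 = 0*(7*(-16)) - 46 = 0*(-112) - 46 = 0 - 46 = -46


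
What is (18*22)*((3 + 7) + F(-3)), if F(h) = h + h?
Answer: 1584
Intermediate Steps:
F(h) = 2*h
(18*22)*((3 + 7) + F(-3)) = (18*22)*((3 + 7) + 2*(-3)) = 396*(10 - 6) = 396*4 = 1584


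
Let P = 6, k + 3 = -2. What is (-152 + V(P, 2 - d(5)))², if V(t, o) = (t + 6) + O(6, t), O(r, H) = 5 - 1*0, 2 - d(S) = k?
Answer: 18225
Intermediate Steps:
k = -5 (k = -3 - 2 = -5)
d(S) = 7 (d(S) = 2 - 1*(-5) = 2 + 5 = 7)
O(r, H) = 5 (O(r, H) = 5 + 0 = 5)
V(t, o) = 11 + t (V(t, o) = (t + 6) + 5 = (6 + t) + 5 = 11 + t)
(-152 + V(P, 2 - d(5)))² = (-152 + (11 + 6))² = (-152 + 17)² = (-135)² = 18225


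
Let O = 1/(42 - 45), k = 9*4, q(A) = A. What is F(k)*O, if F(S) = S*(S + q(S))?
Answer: -864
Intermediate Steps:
k = 36
O = -1/3 (O = 1/(-3) = -1/3 ≈ -0.33333)
F(S) = 2*S**2 (F(S) = S*(S + S) = S*(2*S) = 2*S**2)
F(k)*O = (2*36**2)*(-1/3) = (2*1296)*(-1/3) = 2592*(-1/3) = -864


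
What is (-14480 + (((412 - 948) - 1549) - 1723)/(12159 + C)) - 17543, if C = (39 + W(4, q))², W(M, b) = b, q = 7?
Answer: -457132133/14275 ≈ -32023.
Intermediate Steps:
C = 2116 (C = (39 + 7)² = 46² = 2116)
(-14480 + (((412 - 948) - 1549) - 1723)/(12159 + C)) - 17543 = (-14480 + (((412 - 948) - 1549) - 1723)/(12159 + 2116)) - 17543 = (-14480 + ((-536 - 1549) - 1723)/14275) - 17543 = (-14480 + (-2085 - 1723)*(1/14275)) - 17543 = (-14480 - 3808*1/14275) - 17543 = (-14480 - 3808/14275) - 17543 = -206705808/14275 - 17543 = -457132133/14275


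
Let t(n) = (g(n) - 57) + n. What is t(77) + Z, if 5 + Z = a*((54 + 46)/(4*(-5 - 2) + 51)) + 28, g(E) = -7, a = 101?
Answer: 10928/23 ≈ 475.13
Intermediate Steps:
Z = 10629/23 (Z = -5 + (101*((54 + 46)/(4*(-5 - 2) + 51)) + 28) = -5 + (101*(100/(4*(-7) + 51)) + 28) = -5 + (101*(100/(-28 + 51)) + 28) = -5 + (101*(100/23) + 28) = -5 + (10100/23 + 28) = -5 + 10744/23 = 10629/23 ≈ 462.13)
t(n) = -64 + n (t(n) = (-7 - 57) + n = -64 + n)
t(77) + Z = (-64 + 77) + 10629/23 = 13 + 10629/23 = 10928/23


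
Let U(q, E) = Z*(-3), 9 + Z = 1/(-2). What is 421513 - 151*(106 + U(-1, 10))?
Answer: 802407/2 ≈ 4.0120e+5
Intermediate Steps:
Z = -19/2 (Z = -9 + 1/(-2) = -9 - ½ = -19/2 ≈ -9.5000)
U(q, E) = 57/2 (U(q, E) = -19/2*(-3) = 57/2)
421513 - 151*(106 + U(-1, 10)) = 421513 - 151*(106 + 57/2) = 421513 - 151*269/2 = 421513 - 40619/2 = 802407/2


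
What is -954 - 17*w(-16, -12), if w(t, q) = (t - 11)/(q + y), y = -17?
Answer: -28125/29 ≈ -969.83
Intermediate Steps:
w(t, q) = (-11 + t)/(-17 + q) (w(t, q) = (t - 11)/(q - 17) = (-11 + t)/(-17 + q))
-954 - 17*w(-16, -12) = -954 - 17*(-11 - 16)/(-17 - 12) = -954 - 17*(-27)/(-29) = -954 - (-17)*(-27)/29 = -954 - 17*27/29 = -954 - 459/29 = -28125/29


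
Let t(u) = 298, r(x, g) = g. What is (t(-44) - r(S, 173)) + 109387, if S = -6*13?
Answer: 109512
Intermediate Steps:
S = -78
(t(-44) - r(S, 173)) + 109387 = (298 - 1*173) + 109387 = (298 - 173) + 109387 = 125 + 109387 = 109512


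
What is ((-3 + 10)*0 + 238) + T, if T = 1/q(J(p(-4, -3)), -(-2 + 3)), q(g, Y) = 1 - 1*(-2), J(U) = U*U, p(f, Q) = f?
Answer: 715/3 ≈ 238.33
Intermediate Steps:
J(U) = U**2
q(g, Y) = 3 (q(g, Y) = 1 + 2 = 3)
T = 1/3 ≈ 0.33333
((-3 + 10)*0 + 238) + T = ((-3 + 10)*0 + 238) + 1/3 = (7*0 + 238) + 1/3 = (0 + 238) + 1/3 = 238 + 1/3 = 715/3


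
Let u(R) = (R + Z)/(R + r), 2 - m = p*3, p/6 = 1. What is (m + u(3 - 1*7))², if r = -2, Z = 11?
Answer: 10609/36 ≈ 294.69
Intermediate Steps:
p = 6 (p = 6*1 = 6)
m = -16 (m = 2 - 6*3 = 2 - 1*18 = 2 - 18 = -16)
u(R) = (11 + R)/(-2 + R) (u(R) = (R + 11)/(R - 2) = (11 + R)/(-2 + R))
(m + u(3 - 1*7))² = (-16 + (11 + (3 - 1*7))/(-2 + (3 - 1*7)))² = (-16 + (11 + (3 - 7))/(-2 + (3 - 7)))² = (-16 + (11 - 4)/(-2 - 4))² = (-16 + 7/(-6))² = (-16 - ⅙*7)² = (-16 - 7/6)² = (-103/6)² = 10609/36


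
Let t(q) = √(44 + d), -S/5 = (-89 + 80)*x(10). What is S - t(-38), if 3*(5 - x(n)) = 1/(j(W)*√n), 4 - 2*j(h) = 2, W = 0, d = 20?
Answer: 217 - 3*√10/2 ≈ 212.26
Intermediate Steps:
j(h) = 1 (j(h) = 2 - ½*2 = 2 - 1 = 1)
x(n) = 5 - 1/(3*√n)
S = 225 - 3*√10/2 (S = -5*(-89 + 80)*(5 - √10/30) = -(-45)*(5 - √10/30) = -5*(-45 + 3*√10/10) = 225 - 3*√10/2 ≈ 220.26)
t(q) = 8 (t(q) = √(44 + 20) = √64 = 8)
S - t(-38) = (225 - 3*√10/2) - 1*8 = (225 - 3*√10/2) - 8 = 217 - 3*√10/2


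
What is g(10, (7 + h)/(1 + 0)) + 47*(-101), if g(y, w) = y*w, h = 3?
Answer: -4647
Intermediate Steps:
g(y, w) = w*y
g(10, (7 + h)/(1 + 0)) + 47*(-101) = ((7 + 3)/(1 + 0))*10 + 47*(-101) = (10/1)*10 - 4747 = (10*1)*10 - 4747 = 10*10 - 4747 = 100 - 4747 = -4647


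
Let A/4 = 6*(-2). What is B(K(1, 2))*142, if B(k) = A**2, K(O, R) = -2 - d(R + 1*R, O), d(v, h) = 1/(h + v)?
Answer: 327168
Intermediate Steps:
A = -48 (A = 4*(6*(-2)) = 4*(-12) = -48)
K(O, R) = -2 - 1/(O + 2*R) (K(O, R) = -2 - 1/(O + (R + 1*R)) = -2 - 1/(O + (R + R)) = -2 - 1/(O + 2*R))
B(k) = 2304 (B(k) = (-48)**2 = 2304)
B(K(1, 2))*142 = 2304*142 = 327168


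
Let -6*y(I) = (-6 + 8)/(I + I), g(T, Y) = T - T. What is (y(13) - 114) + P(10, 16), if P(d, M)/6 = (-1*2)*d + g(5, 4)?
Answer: -18253/78 ≈ -234.01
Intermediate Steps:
g(T, Y) = 0
P(d, M) = -12*d (P(d, M) = 6*((-1*2)*d + 0) = 6*(-2*d + 0) = 6*(-2*d) = -12*d)
y(I) = -1/(6*I) (y(I) = -(-6 + 8)/(6*(I + I)) = -1/(3*(2*I)) = -1/(2*I)/3 = -1/(6*I))
(y(13) - 114) + P(10, 16) = (-⅙/13 - 114) - 12*10 = (-⅙*1/13 - 114) - 120 = (-1/78 - 114) - 120 = -8893/78 - 120 = -18253/78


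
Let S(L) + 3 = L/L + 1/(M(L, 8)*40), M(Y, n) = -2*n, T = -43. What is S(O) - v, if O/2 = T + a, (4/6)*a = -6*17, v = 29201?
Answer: -18689921/640 ≈ -29203.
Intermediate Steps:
a = -153 (a = 3*(-6*17)/2 = (3/2)*(-102) = -153)
O = -392 (O = 2*(-43 - 153) = 2*(-196) = -392)
S(L) = -1281/640 (S(L) = -3 + (L/L + 1/(-2*8*40)) = -3 + (1 + (1/40)/(-16)) = -3 + (1 - 1/16*1/40) = -3 + (1 - 1/640) = -3 + 639/640 = -1281/640)
S(O) - v = -1281/640 - 1*29201 = -1281/640 - 29201 = -18689921/640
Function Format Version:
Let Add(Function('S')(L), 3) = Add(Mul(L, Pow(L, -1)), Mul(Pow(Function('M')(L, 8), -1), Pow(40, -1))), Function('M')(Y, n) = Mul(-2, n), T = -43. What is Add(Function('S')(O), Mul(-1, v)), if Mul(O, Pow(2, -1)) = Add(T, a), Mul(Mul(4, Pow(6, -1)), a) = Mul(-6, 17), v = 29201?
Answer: Rational(-18689921, 640) ≈ -29203.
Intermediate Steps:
a = -153 (a = Mul(Rational(3, 2), Mul(-6, 17)) = Mul(Rational(3, 2), -102) = -153)
O = -392 (O = Mul(2, Add(-43, -153)) = Mul(2, -196) = -392)
Function('S')(L) = Rational(-1281, 640) (Function('S')(L) = Add(-3, Add(Mul(L, Pow(L, -1)), Mul(Pow(Mul(-2, 8), -1), Pow(40, -1)))) = Add(-3, Add(1, Mul(Pow(-16, -1), Rational(1, 40)))) = Add(-3, Add(1, Mul(Rational(-1, 16), Rational(1, 40)))) = Add(-3, Add(1, Rational(-1, 640))) = Add(-3, Rational(639, 640)) = Rational(-1281, 640))
Add(Function('S')(O), Mul(-1, v)) = Add(Rational(-1281, 640), Mul(-1, 29201)) = Add(Rational(-1281, 640), -29201) = Rational(-18689921, 640)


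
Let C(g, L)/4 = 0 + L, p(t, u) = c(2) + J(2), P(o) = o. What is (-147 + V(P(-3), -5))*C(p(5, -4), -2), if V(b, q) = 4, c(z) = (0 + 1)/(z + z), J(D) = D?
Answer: 1144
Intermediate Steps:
c(z) = 1/(2*z)
p(t, u) = 9/4 (p(t, u) = (1/2)/2 + 2 = (1/2)*(1/2) + 2 = 1/4 + 2 = 9/4)
C(g, L) = 4*L (C(g, L) = 4*(0 + L) = 4*L)
(-147 + V(P(-3), -5))*C(p(5, -4), -2) = (-147 + 4)*(4*(-2)) = -143*(-8) = 1144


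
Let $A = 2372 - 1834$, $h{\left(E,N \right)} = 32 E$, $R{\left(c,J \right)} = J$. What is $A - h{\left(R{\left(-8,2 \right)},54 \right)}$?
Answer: $474$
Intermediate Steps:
$A = 538$ ($A = 2372 - 1834 = 538$)
$A - h{\left(R{\left(-8,2 \right)},54 \right)} = 538 - 32 \cdot 2 = 538 - 64 = 474$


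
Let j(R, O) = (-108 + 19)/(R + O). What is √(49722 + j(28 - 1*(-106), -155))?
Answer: 13*√129759/21 ≈ 222.99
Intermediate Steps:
j(R, O) = -89/(O + R)
√(49722 + j(28 - 1*(-106), -155)) = √(49722 - 89/(-155 + (28 - 1*(-106)))) = √(49722 - 89/(-155 + (28 + 106))) = √(49722 - 89/(-155 + 134)) = √(49722 - 89/(-21)) = √(49722 - 89*(-1/21)) = √(49722 + 89/21) = √(1044251/21) = 13*√129759/21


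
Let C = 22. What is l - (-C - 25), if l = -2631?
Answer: -2584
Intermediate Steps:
l - (-C - 25) = -2631 - (-1*22 - 25) = -2631 - (-22 - 25) = -2631 - 1*(-47) = -2631 + 47 = -2584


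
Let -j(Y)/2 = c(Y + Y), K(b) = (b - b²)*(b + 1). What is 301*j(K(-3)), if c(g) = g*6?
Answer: -173376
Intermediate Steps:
c(g) = 6*g
K(b) = (1 + b)*(b - b²) (K(b) = (b - b²)*(1 + b) = (1 + b)*(b - b²))
j(Y) = -24*Y (j(Y) = -12*(Y + Y) = -12*2*Y = -24*Y)
301*j(K(-3)) = 301*(-24*(-3 - 1*(-3)³)) = 301*(-24*(-3 - 1*(-27))) = 301*(-24*(-3 + 27)) = 301*(-24*24) = 301*(-576) = -173376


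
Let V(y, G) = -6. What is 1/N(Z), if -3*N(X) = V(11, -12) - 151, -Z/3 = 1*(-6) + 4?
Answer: 3/157 ≈ 0.019108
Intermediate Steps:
Z = 6 (Z = -3*(1*(-6) + 4) = -3*(-6 + 4) = -3*(-2) = 6)
N(X) = 157/3 (N(X) = -(-6 - 151)/3 = -⅓*(-157) = 157/3)
1/N(Z) = 1/(157/3) = 3/157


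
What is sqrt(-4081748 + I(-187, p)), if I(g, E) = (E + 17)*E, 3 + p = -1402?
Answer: 2*I*sqrt(532902) ≈ 1460.0*I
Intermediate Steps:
p = -1405 (p = -3 - 1402 = -1405)
I(g, E) = E*(17 + E) (I(g, E) = (17 + E)*E = E*(17 + E))
sqrt(-4081748 + I(-187, p)) = sqrt(-4081748 - 1405*(17 - 1405)) = sqrt(-4081748 - 1405*(-1388)) = sqrt(-4081748 + 1950140) = sqrt(-2131608) = 2*I*sqrt(532902)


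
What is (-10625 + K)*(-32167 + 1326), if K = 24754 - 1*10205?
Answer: -121020084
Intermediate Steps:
K = 14549 (K = 24754 - 10205 = 14549)
(-10625 + K)*(-32167 + 1326) = (-10625 + 14549)*(-32167 + 1326) = 3924*(-30841) = -121020084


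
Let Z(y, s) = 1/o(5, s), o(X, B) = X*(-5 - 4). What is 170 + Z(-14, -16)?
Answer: 7649/45 ≈ 169.98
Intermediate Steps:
o(X, B) = -9*X (o(X, B) = X*(-9) = -9*X)
Z(y, s) = -1/45 (Z(y, s) = 1/(-9*5) = 1/(-45) = -1/45)
170 + Z(-14, -16) = 170 - 1/45 = 7649/45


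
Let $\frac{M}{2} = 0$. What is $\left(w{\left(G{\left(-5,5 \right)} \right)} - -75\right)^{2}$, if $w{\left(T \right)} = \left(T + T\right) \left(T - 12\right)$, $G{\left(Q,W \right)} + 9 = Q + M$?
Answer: $644809$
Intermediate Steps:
$M = 0$ ($M = 2 \cdot 0 = 0$)
$G{\left(Q,W \right)} = -9 + Q$ ($G{\left(Q,W \right)} = -9 + \left(Q + 0\right) = -9 + Q$)
$w{\left(T \right)} = 2 T \left(-12 + T\right)$
$\left(w{\left(G{\left(-5,5 \right)} \right)} - -75\right)^{2} = \left(2 \left(-9 - 5\right) \left(-12 - 14\right) - -75\right)^{2} = \left(2 \left(-14\right) \left(-12 - 14\right) + 75\right)^{2} = \left(2 \left(-14\right) \left(-26\right) + 75\right)^{2} = \left(728 + 75\right)^{2} = 803^{2} = 644809$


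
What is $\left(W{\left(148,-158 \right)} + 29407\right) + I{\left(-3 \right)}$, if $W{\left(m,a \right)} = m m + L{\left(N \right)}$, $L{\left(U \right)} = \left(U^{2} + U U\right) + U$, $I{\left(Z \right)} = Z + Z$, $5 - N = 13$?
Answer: $51425$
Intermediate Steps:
$N = -8$ ($N = 5 - 13 = -8$)
$I{\left(Z \right)} = 2 Z$
$L{\left(U \right)} = U + 2 U^{2}$ ($L{\left(U \right)} = \left(U^{2} + U^{2}\right) + U = 2 U^{2} + U = U + 2 U^{2}$)
$W{\left(m,a \right)} = 120 + m^{2}$ ($W{\left(m,a \right)} = m m - 8 \left(1 + 2 \left(-8\right)\right) = m^{2} - 8 \left(1 - 16\right) = m^{2} - -120 = m^{2} + 120 = 120 + m^{2}$)
$\left(W{\left(148,-158 \right)} + 29407\right) + I{\left(-3 \right)} = \left(\left(120 + 148^{2}\right) + 29407\right) + 2 \left(-3\right) = \left(\left(120 + 21904\right) + 29407\right) - 6 = \left(22024 + 29407\right) - 6 = 51431 - 6 = 51425$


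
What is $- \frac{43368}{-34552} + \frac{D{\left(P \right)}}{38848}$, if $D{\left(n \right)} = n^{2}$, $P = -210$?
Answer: $\frac{100265727}{41946128} \approx 2.3903$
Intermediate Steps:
$- \frac{43368}{-34552} + \frac{D{\left(P \right)}}{38848} = - \frac{43368}{-34552} + \frac{\left(-210\right)^{2}}{38848} = \left(-43368\right) \left(- \frac{1}{34552}\right) + 44100 \cdot \frac{1}{38848} = \frac{5421}{4319} + \frac{11025}{9712} = \frac{100265727}{41946128}$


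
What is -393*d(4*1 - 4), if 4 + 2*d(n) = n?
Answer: 786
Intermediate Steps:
d(n) = -2 + n/2
-393*d(4*1 - 4) = -393*(-2 + (4*1 - 4)/2) = -393*(-2 + (4 - 4)/2) = -393*(-2 + (1/2)*0) = -393*(-2 + 0) = -393*(-2) = 786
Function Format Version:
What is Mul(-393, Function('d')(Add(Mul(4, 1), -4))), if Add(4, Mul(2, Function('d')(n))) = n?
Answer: 786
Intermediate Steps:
Function('d')(n) = Add(-2, Mul(Rational(1, 2), n))
Mul(-393, Function('d')(Add(Mul(4, 1), -4))) = Mul(-393, Add(-2, Mul(Rational(1, 2), Add(Mul(4, 1), -4)))) = Mul(-393, Add(-2, Mul(Rational(1, 2), Add(4, -4)))) = Mul(-393, Add(-2, Mul(Rational(1, 2), 0))) = Mul(-393, Add(-2, 0)) = Mul(-393, -2) = 786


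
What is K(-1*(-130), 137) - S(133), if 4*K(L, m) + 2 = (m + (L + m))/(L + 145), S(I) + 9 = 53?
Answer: -24273/550 ≈ -44.133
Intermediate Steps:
S(I) = 44 (S(I) = -9 + 53 = 44)
K(L, m) = -½ + (L + 2*m)/(4*(145 + L)) (K(L, m) = -½ + ((m + (L + m))/(L + 145))/4 = -½ + ((L + 2*m)/(145 + L))/4 = -½ + (L + 2*m)/(4*(145 + L)))
K(-1*(-130), 137) - S(133) = (-290 - (-1)*(-130) + 2*137)/(4*(145 - 1*(-130))) - 1*44 = (-290 - 1*130 + 274)/(4*(145 + 130)) - 44 = (¼)*(-290 - 130 + 274)/275 - 44 = (¼)*(1/275)*(-146) - 44 = -73/550 - 44 = -24273/550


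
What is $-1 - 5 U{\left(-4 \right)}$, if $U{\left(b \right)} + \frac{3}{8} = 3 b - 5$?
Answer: $\frac{687}{8} \approx 85.875$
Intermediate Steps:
$U{\left(b \right)} = - \frac{43}{8} + 3 b$ ($U{\left(b \right)} = - \frac{3}{8} + \left(3 b - 5\right) = - \frac{3}{8} + \left(-5 + 3 b\right) = - \frac{43}{8} + 3 b$)
$-1 - 5 U{\left(-4 \right)} = -1 - 5 \left(- \frac{43}{8} + 3 \left(-4\right)\right) = -1 - 5 \left(- \frac{43}{8} - 12\right) = -1 - - \frac{695}{8} = -1 + \frac{695}{8} = \frac{687}{8}$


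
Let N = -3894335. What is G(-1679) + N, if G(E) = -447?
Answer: -3894782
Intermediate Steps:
G(-1679) + N = -447 - 3894335 = -3894782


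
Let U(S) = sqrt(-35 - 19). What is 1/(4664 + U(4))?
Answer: 2332/10876475 - 3*I*sqrt(6)/21752950 ≈ 0.00021441 - 3.3781e-7*I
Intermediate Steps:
U(S) = 3*I*sqrt(6) (U(S) = sqrt(-54) = 3*I*sqrt(6))
1/(4664 + U(4)) = 1/(4664 + 3*I*sqrt(6))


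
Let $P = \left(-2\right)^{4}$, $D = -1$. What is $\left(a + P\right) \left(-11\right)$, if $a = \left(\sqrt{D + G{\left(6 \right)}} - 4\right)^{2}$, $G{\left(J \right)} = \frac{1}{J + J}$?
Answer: $- \frac{4103}{12} + \frac{44 i \sqrt{33}}{3} \approx -341.92 + 84.254 i$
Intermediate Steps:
$G{\left(J \right)} = \frac{1}{2 J}$
$P = 16$
$a = \left(-4 + \frac{i \sqrt{33}}{6}\right)^{2}$ ($a = \left(\sqrt{-1 + \frac{1}{2 \cdot 6}} - 4\right)^{2} = \left(\sqrt{-1 + \frac{1}{2} \cdot \frac{1}{6}} - 4\right)^{2} = \left(\sqrt{-1 + \frac{1}{12}} - 4\right)^{2} = \left(\sqrt{- \frac{11}{12}} - 4\right)^{2} = \left(\frac{i \sqrt{33}}{6} - 4\right)^{2} = \left(-4 + \frac{i \sqrt{33}}{6}\right)^{2} \approx 15.083 - 7.6594 i$)
$\left(a + P\right) \left(-11\right) = \left(\frac{\left(24 - i \sqrt{33}\right)^{2}}{36} + 16\right) \left(-11\right) = \left(16 + \frac{\left(24 - i \sqrt{33}\right)^{2}}{36}\right) \left(-11\right) = -176 - \frac{11 \left(24 - i \sqrt{33}\right)^{2}}{36}$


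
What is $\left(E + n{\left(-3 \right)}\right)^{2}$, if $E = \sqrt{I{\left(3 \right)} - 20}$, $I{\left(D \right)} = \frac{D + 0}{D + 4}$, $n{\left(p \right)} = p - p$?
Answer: $- \frac{137}{7} \approx -19.571$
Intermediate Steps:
$n{\left(p \right)} = 0$
$I{\left(D \right)} = \frac{D}{4 + D}$
$E = \frac{i \sqrt{959}}{7}$ ($E = \sqrt{\frac{3}{4 + 3} - 20} = \sqrt{\frac{3}{7} - 20} = \sqrt{- \frac{137}{7}} = \frac{i \sqrt{959}}{7} \approx 4.424 i$)
$\left(E + n{\left(-3 \right)}\right)^{2} = \left(\frac{i \sqrt{959}}{7} + 0\right)^{2} = \left(\frac{i \sqrt{959}}{7}\right)^{2} = - \frac{137}{7}$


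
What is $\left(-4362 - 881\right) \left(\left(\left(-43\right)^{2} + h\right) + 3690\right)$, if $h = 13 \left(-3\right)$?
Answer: $-28836500$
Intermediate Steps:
$h = -39$
$\left(-4362 - 881\right) \left(\left(\left(-43\right)^{2} + h\right) + 3690\right) = \left(-4362 - 881\right) \left(\left(\left(-43\right)^{2} - 39\right) + 3690\right) = - 5243 \left(\left(1849 - 39\right) + 3690\right) = - 5243 \left(1810 + 3690\right) = \left(-5243\right) 5500 = -28836500$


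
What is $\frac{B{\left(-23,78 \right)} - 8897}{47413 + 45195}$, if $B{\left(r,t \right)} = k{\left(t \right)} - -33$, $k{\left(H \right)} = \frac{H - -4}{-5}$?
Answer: $- \frac{22201}{231520} \approx -0.095892$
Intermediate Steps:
$k{\left(H \right)} = - \frac{4}{5} - \frac{H}{5}$ ($k{\left(H \right)} = \left(H + 4\right) \left(- \frac{1}{5}\right) = \left(4 + H\right) \left(- \frac{1}{5}\right) = - \frac{4}{5} - \frac{H}{5}$)
$B{\left(r,t \right)} = \frac{161}{5} - \frac{t}{5}$ ($B{\left(r,t \right)} = \left(- \frac{4}{5} - \frac{t}{5}\right) - -33 = \left(- \frac{4}{5} - \frac{t}{5}\right) + 33 = \frac{161}{5} - \frac{t}{5}$)
$\frac{B{\left(-23,78 \right)} - 8897}{47413 + 45195} = \frac{\left(\frac{161}{5} - \frac{78}{5}\right) - 8897}{47413 + 45195} = \frac{\left(\frac{161}{5} - \frac{78}{5}\right) - 8897}{92608} = \left(\frac{83}{5} - 8897\right) \frac{1}{92608} = \left(- \frac{44402}{5}\right) \frac{1}{92608} = - \frac{22201}{231520}$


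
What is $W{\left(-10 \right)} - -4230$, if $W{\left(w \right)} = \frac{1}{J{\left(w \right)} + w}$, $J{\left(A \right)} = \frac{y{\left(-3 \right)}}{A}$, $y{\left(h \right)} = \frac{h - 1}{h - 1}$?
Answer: $\frac{427220}{101} \approx 4229.9$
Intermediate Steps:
$y{\left(h \right)} = 1$ ($y{\left(h \right)} = \frac{-1 + h}{-1 + h} = 1$)
$J{\left(A \right)} = \frac{1}{A}$ ($J{\left(A \right)} = 1 \frac{1}{A} = \frac{1}{A}$)
$W{\left(w \right)} = \frac{1}{w + \frac{1}{w}}$ ($W{\left(w \right)} = \frac{1}{\frac{1}{w} + w} = \frac{1}{w + \frac{1}{w}}$)
$W{\left(-10 \right)} - -4230 = - \frac{10}{1 + \left(-10\right)^{2}} - -4230 = - \frac{10}{1 + 100} + 4230 = - \frac{10}{101} + 4230 = \frac{427220}{101}$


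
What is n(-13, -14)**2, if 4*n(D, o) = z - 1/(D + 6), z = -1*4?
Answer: 729/784 ≈ 0.92985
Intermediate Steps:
z = -4
n(D, o) = -1 - 1/(4*(6 + D)) (n(D, o) = (-4 - 1/(D + 6))/4 = (-4 - 1/(6 + D))/4 = -1 - 1/(4*(6 + D)))
n(-13, -14)**2 = ((-25/4 - 1*(-13))/(6 - 13))**2 = ((-25/4 + 13)/(-7))**2 = (-1/7*27/4)**2 = (-27/28)**2 = 729/784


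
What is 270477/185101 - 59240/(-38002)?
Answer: 10622025097/3517104101 ≈ 3.0201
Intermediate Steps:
270477/185101 - 59240/(-38002) = 270477*(1/185101) - 59240*(-1/38002) = 270477/185101 + 29620/19001 = 10622025097/3517104101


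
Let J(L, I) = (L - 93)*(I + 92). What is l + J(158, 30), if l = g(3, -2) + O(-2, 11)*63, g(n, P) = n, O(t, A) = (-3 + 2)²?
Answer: 7996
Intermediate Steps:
O(t, A) = 1 (O(t, A) = (-1)² = 1)
J(L, I) = (-93 + L)*(92 + I)
l = 66 (l = 3 + 1*63 = 3 + 63 = 66)
l + J(158, 30) = 66 + (-8556 - 93*30 + 92*158 + 30*158) = 66 + (-8556 - 2790 + 14536 + 4740) = 66 + 7930 = 7996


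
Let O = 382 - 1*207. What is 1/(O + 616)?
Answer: 1/791 ≈ 0.0012642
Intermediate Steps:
O = 175 (O = 382 - 207 = 175)
1/(O + 616) = 1/(175 + 616) = 1/791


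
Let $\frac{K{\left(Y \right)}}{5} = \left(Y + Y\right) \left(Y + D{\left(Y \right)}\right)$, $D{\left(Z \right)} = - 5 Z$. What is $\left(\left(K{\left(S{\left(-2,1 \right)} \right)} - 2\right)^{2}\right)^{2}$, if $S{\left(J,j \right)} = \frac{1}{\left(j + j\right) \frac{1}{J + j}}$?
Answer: $20736$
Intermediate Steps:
$S{\left(J,j \right)} = \frac{J + j}{2 j}$ ($S{\left(J,j \right)} = \frac{1}{2 j \frac{1}{J + j}} = \frac{J + j}{2 j}$)
$K{\left(Y \right)} = - 40 Y^{2}$ ($K{\left(Y \right)} = 5 \left(Y + Y\right) \left(Y - 5 Y\right) = 5 \cdot 2 Y \left(- 4 Y\right) = 5 \left(- 8 Y^{2}\right) = - 40 Y^{2}$)
$\left(\left(K{\left(S{\left(-2,1 \right)} \right)} - 2\right)^{2}\right)^{2} = \left(\left(- 40 \left(\frac{-2 + 1}{2 \cdot 1}\right)^{2} - 2\right)^{2}\right)^{2} = \left(\left(- 40 \left(\frac{1}{2} \cdot 1 \left(-1\right)\right)^{2} - 2\right)^{2}\right)^{2} = \left(\left(- 40 \left(- \frac{1}{2}\right)^{2} - 2\right)^{2}\right)^{2} = \left(\left(\left(-40\right) \frac{1}{4} - 2\right)^{2}\right)^{2} = \left(\left(-10 - 2\right)^{2}\right)^{2} = \left(\left(-12\right)^{2}\right)^{2} = 144^{2} = 20736$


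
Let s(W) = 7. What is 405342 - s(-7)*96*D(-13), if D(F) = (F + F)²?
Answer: -48930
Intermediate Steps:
D(F) = 4*F² (D(F) = (2*F)² = 4*F²)
405342 - s(-7)*96*D(-13) = 405342 - 7*96*4*(-13)² = 405342 - 672*4*169 = 405342 - 672*676 = 405342 - 1*454272 = 405342 - 454272 = -48930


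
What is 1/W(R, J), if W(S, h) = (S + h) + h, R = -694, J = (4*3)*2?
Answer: -1/646 ≈ -0.0015480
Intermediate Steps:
J = 24 (J = 12*2 = 24)
W(S, h) = S + 2*h
1/W(R, J) = 1/(-694 + 2*24) = 1/(-694 + 48) = 1/(-646) = -1/646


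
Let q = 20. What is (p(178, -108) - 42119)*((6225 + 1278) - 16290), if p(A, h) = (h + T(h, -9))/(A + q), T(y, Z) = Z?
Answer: 8142306597/22 ≈ 3.7010e+8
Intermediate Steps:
p(A, h) = (-9 + h)/(20 + A) (p(A, h) = (h - 9)/(A + 20) = (-9 + h)/(20 + A))
(p(178, -108) - 42119)*((6225 + 1278) - 16290) = ((-9 - 108)/(20 + 178) - 42119)*((6225 + 1278) - 16290) = (-117/198 - 42119)*(7503 - 16290) = ((1/198)*(-117) - 42119)*(-8787) = (-13/22 - 42119)*(-8787) = -926631/22*(-8787) = 8142306597/22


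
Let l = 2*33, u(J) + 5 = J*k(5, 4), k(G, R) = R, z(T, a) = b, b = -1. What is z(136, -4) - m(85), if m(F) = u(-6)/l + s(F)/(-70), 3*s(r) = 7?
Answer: -29/55 ≈ -0.52727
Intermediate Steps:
s(r) = 7/3 (s(r) = (⅓)*7 = 7/3)
z(T, a) = -1
u(J) = -5 + 4*J (u(J) = -5 + J*4 = -5 + 4*J)
l = 66
m(F) = -26/55 (m(F) = (-5 + 4*(-6))/66 + (7/3)/(-70) = (-5 - 24)*(1/66) + (7/3)*(-1/70) = -29*1/66 - 1/30 = -29/66 - 1/30 = -26/55)
z(136, -4) - m(85) = -1 - 1*(-26/55) = -1 + 26/55 = -29/55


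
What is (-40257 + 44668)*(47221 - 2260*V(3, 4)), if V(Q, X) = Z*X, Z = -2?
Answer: 288042711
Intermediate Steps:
V(Q, X) = -2*X
(-40257 + 44668)*(47221 - 2260*V(3, 4)) = (-40257 + 44668)*(47221 - (-4520)*4) = 4411*(47221 - 2260*(-8)) = 4411*(47221 + 18080) = 4411*65301 = 288042711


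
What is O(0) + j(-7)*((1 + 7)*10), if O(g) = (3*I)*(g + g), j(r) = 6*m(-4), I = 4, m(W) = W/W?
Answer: 480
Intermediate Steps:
m(W) = 1
j(r) = 6 (j(r) = 6*1 = 6)
O(g) = 24*g (O(g) = (3*4)*(g + g) = 12*(2*g) = 24*g)
O(0) + j(-7)*((1 + 7)*10) = 24*0 + 6*((1 + 7)*10) = 0 + 6*(8*10) = 0 + 6*80 = 0 + 480 = 480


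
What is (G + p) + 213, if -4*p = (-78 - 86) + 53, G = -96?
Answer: 579/4 ≈ 144.75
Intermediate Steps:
p = 111/4 (p = -((-78 - 86) + 53)/4 = -(-164 + 53)/4 = -¼*(-111) = 111/4 ≈ 27.750)
(G + p) + 213 = (-96 + 111/4) + 213 = -273/4 + 213 = 579/4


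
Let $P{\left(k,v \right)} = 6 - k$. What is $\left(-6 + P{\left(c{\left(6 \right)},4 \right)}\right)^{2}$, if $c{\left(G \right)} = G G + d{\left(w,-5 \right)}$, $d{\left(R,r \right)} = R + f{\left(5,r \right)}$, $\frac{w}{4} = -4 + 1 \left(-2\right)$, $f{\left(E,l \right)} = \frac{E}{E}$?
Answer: $169$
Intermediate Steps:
$f{\left(E,l \right)} = 1$
$w = -24$ ($w = 4 \left(-4 + 1 \left(-2\right)\right) = 4 \left(-4 - 2\right) = 4 \left(-6\right) = -24$)
$d{\left(R,r \right)} = 1 + R$ ($d{\left(R,r \right)} = R + 1 = 1 + R$)
$c{\left(G \right)} = -23 + G^{2}$ ($c{\left(G \right)} = G G + \left(1 - 24\right) = G^{2} - 23 = -23 + G^{2}$)
$\left(-6 + P{\left(c{\left(6 \right)},4 \right)}\right)^{2} = \left(-6 + \left(6 - \left(-23 + 6^{2}\right)\right)\right)^{2} = \left(-6 + \left(6 - \left(-23 + 36\right)\right)\right)^{2} = \left(-6 + \left(6 - 13\right)\right)^{2} = \left(-6 - 7\right)^{2} = \left(-13\right)^{2} = 169$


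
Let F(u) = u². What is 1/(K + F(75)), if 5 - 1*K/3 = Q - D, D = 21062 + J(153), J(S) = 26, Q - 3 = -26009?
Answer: 1/146922 ≈ 6.8063e-6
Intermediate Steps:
Q = -26006 (Q = 3 - 26009 = -26006)
D = 21088 (D = 21062 + 26 = 21088)
K = 141297 (K = 15 - 3*(-26006 - 1*21088) = 15 - 3*(-26006 - 21088) = 15 - 3*(-47094) = 15 + 141282 = 141297)
1/(K + F(75)) = 1/(141297 + 75²) = 1/(141297 + 5625) = 1/146922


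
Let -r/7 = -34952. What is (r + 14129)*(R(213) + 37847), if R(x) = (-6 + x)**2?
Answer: 20883559928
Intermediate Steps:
r = 244664 (r = -7*(-34952) = 244664)
(r + 14129)*(R(213) + 37847) = (244664 + 14129)*((-6 + 213)**2 + 37847) = 258793*(207**2 + 37847) = 258793*(42849 + 37847) = 258793*80696 = 20883559928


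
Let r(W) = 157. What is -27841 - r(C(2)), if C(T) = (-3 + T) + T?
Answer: -27998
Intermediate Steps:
C(T) = -3 + 2*T
-27841 - r(C(2)) = -27841 - 1*157 = -27841 - 157 = -27998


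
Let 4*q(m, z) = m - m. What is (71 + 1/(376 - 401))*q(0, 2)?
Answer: 0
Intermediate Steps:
q(m, z) = 0 (q(m, z) = (m - m)/4 = (1/4)*0 = 0)
(71 + 1/(376 - 401))*q(0, 2) = (71 + 1/(376 - 401))*0 = (71 + 1/(-25))*0 = (71 - 1/25)*0 = (1774/25)*0 = 0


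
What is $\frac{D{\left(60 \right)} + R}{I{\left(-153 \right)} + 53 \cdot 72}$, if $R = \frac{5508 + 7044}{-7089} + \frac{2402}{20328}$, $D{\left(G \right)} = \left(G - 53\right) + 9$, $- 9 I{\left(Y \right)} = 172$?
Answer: $\frac{1033776897}{273575701168} \approx 0.0037788$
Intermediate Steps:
$I{\left(Y \right)} = - \frac{172}{9}$ ($I{\left(Y \right)} = \left(- \frac{1}{9}\right) 172 = - \frac{172}{9}$)
$D{\left(G \right)} = -44 + G$ ($D{\left(G \right)} = \left(-53 + G\right) + 9 = -44 + G$)
$R = - \frac{39688213}{24017532}$ ($R = 12552 \left(- \frac{1}{7089}\right) + 2402 \cdot \frac{1}{20328} = - \frac{4184}{2363} + \frac{1201}{10164} = - \frac{39688213}{24017532} \approx -1.6525$)
$\frac{D{\left(60 \right)} + R}{I{\left(-153 \right)} + 53 \cdot 72} = \frac{\left(-44 + 60\right) - \frac{39688213}{24017532}}{- \frac{172}{9} + 53 \cdot 72} = \frac{16 - \frac{39688213}{24017532}}{- \frac{172}{9} + 3816} = \frac{344592299}{24017532 \cdot \frac{34172}{9}} = \frac{344592299}{24017532} \cdot \frac{9}{34172} = \frac{1033776897}{273575701168}$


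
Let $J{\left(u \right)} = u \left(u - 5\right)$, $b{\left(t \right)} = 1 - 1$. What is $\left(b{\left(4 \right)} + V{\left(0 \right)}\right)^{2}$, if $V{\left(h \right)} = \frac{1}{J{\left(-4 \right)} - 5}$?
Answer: $\frac{1}{961} \approx 0.0010406$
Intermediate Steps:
$b{\left(t \right)} = 0$ ($b{\left(t \right)} = 1 - 1 = 0$)
$J{\left(u \right)} = u \left(-5 + u\right)$
$V{\left(h \right)} = \frac{1}{31}$ ($V{\left(h \right)} = \frac{1}{- 4 \left(-5 - 4\right) - 5} = \frac{1}{\left(-4\right) \left(-9\right) - 5} = \frac{1}{36 - 5} = \frac{1}{31}$)
$\left(b{\left(4 \right)} + V{\left(0 \right)}\right)^{2} = \left(0 + \frac{1}{31}\right)^{2} = \left(\frac{1}{31}\right)^{2} = \frac{1}{961}$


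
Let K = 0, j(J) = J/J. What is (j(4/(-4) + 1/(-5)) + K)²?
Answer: 1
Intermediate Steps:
j(J) = 1
(j(4/(-4) + 1/(-5)) + K)² = (1 + 0)² = 1² = 1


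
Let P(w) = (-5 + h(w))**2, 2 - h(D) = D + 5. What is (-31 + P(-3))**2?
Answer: 36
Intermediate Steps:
h(D) = -3 - D (h(D) = 2 - (D + 5) = 2 - (5 + D) = 2 + (-5 - D) = -3 - D)
P(w) = (-8 - w)**2 (P(w) = (-5 + (-3 - w))**2 = (-8 - w)**2)
(-31 + P(-3))**2 = (-31 + (8 - 3)**2)**2 = (-31 + 5**2)**2 = (-31 + 25)**2 = (-6)**2 = 36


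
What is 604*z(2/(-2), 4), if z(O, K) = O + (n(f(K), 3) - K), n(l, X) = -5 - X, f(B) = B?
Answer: -7852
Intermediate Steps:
z(O, K) = -8 + O - K (z(O, K) = O + ((-5 - 1*3) - K) = O + ((-5 - 3) - K) = O + (-8 - K) = -8 + O - K)
604*z(2/(-2), 4) = 604*(-8 + 2/(-2) - 1*4) = 604*(-8 + 2*(-½) - 4) = 604*(-8 - 1 - 4) = 604*(-13) = -7852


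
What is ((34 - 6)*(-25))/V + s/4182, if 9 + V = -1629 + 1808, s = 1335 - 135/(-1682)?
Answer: -8906145/2344708 ≈ -3.7984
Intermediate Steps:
s = 2245605/1682 (s = 1335 - 135*(-1)/1682 = 1335 - 1*(-135/1682) = 1335 + 135/1682 = 2245605/1682 ≈ 1335.1)
V = 170 (V = -9 + (-1629 + 1808) = -9 + 179 = 170)
((34 - 6)*(-25))/V + s/4182 = ((34 - 6)*(-25))/170 + (2245605/1682)/4182 = (28*(-25))*(1/170) + (2245605/1682)*(1/4182) = -700*1/170 + 748535/2344708 = -70/17 + 748535/2344708 = -8906145/2344708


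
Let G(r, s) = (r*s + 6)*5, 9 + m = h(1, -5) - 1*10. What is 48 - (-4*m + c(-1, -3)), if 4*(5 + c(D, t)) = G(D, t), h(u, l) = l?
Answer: -217/4 ≈ -54.250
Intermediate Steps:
m = -24 (m = -9 + (-5 - 1*10) = -9 + (-5 - 10) = -9 - 15 = -24)
G(r, s) = 30 + 5*r*s (G(r, s) = (6 + r*s)*5 = 30 + 5*r*s)
c(D, t) = 5/2 + 5*D*t/4 (c(D, t) = -5 + (30 + 5*D*t)/4 = -5 + (15/2 + 5*D*t/4) = 5/2 + 5*D*t/4)
48 - (-4*m + c(-1, -3)) = 48 - (-4*(-24) + (5/2 + (5/4)*(-1)*(-3))) = 48 - (96 + (5/2 + 15/4)) = 48 - (96 + 25/4) = 48 - 1*409/4 = 48 - 409/4 = -217/4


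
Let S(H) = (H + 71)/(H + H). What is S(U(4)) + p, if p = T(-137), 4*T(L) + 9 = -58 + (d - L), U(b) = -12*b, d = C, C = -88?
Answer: -455/96 ≈ -4.7396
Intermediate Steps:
d = -88
T(L) = -155/4 - L/4 (T(L) = -9/4 + (-58 + (-88 - L))/4 = -9/4 + (-146 - L)/4 = -9/4 + (-73/2 - L/4) = -155/4 - L/4)
S(H) = (71 + H)/(2*H) (S(H) = (71 + H)/((2*H)) = (71 + H)*(1/(2*H)) = (71 + H)/(2*H))
p = -9/2 (p = -155/4 - 1/4*(-137) = -155/4 + 137/4 = -9/2 ≈ -4.5000)
S(U(4)) + p = (71 - 12*4)/(2*((-12*4))) - 9/2 = (1/2)*(71 - 48)/(-48) - 9/2 = (1/2)*(-1/48)*23 - 9/2 = -23/96 - 9/2 = -455/96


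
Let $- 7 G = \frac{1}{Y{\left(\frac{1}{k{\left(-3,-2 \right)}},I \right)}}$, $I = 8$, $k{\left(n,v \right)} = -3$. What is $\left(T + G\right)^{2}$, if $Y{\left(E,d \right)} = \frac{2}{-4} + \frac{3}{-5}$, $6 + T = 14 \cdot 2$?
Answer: $\frac{2903616}{5929} \approx 489.73$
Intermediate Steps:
$T = 22$ ($T = -6 + 14 \cdot 2 = -6 + 28 = 22$)
$Y{\left(E,d \right)} = - \frac{11}{10}$ ($Y{\left(E,d \right)} = 2 \left(- \frac{1}{4}\right) + 3 \left(- \frac{1}{5}\right) = - \frac{1}{2} - \frac{3}{5} = - \frac{11}{10}$)
$G = \frac{10}{77}$ ($G = - \frac{1}{7 \left(- \frac{11}{10}\right)} = \left(- \frac{1}{7}\right) \left(- \frac{10}{11}\right) = \frac{10}{77} \approx 0.12987$)
$\left(T + G\right)^{2} = \left(22 + \frac{10}{77}\right)^{2} = \left(\frac{1704}{77}\right)^{2} = \frac{2903616}{5929}$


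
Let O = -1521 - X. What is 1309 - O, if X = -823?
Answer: 2007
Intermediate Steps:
O = -698 (O = -1521 - 1*(-823) = -1521 + 823 = -698)
1309 - O = 1309 - 1*(-698) = 1309 + 698 = 2007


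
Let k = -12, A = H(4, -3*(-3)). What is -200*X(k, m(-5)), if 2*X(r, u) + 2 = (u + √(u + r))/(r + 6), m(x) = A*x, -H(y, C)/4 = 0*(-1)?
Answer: 200 + 100*I*√3/3 ≈ 200.0 + 57.735*I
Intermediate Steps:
H(y, C) = 0 (H(y, C) = -0*(-1) = -4*0 = 0)
A = 0
m(x) = 0 (m(x) = 0*x = 0)
X(r, u) = -1 + (u + √(r + u))/(2*(6 + r)) (X(r, u) = -1 + ((u + √(u + r))/(r + 6))/2 = -1 + ((u + √(r + u))/(6 + r))/2 = -1 + (u + √(r + u))/(2*(6 + r)))
-200*X(k, m(-5)) = -100*(-12 + 0 + √(-12 + 0) - 2*(-12))/(6 - 12) = -100*(-12 + 0 + √(-12) + 24)/(-6) = -100*(-1)*(-12 + 0 + 2*I*√3 + 24)/6 = -100*(-1)*(12 + 2*I*√3)/6 = -200*(-1 - I*√3/6) = 200 + 100*I*√3/3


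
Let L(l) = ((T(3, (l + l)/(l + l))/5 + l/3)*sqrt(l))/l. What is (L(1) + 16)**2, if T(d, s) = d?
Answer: 64516/225 ≈ 286.74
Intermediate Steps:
L(l) = (3/5 + l/3)/sqrt(l) (L(l) = ((3/5 + l/3)*sqrt(l))/l = (sqrt(l)*(3/5 + l/3))/l = (3/5 + l/3)/sqrt(l))
(L(1) + 16)**2 = ((9 + 5*1)/(15*sqrt(1)) + 16)**2 = ((1/15)*1*(9 + 5) + 16)**2 = ((1/15)*1*14 + 16)**2 = (14/15 + 16)**2 = (254/15)**2 = 64516/225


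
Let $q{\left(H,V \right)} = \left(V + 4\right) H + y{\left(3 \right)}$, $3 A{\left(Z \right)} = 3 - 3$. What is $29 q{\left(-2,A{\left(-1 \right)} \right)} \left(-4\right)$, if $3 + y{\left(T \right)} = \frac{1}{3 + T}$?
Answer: $\frac{3770}{3} \approx 1256.7$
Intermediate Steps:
$A{\left(Z \right)} = 0$ ($A{\left(Z \right)} = \frac{3 - 3}{3} = \frac{1}{3} \cdot 0 = 0$)
$y{\left(T \right)} = -3 + \frac{1}{3 + T}$
$q{\left(H,V \right)} = - \frac{17}{6} + H \left(4 + V\right)$ ($q{\left(H,V \right)} = \left(V + 4\right) H + \frac{-8 - 9}{3 + 3} = \left(4 + V\right) H + \frac{-8 - 9}{6} = H \left(4 + V\right) + \frac{1}{6} \left(-17\right) = H \left(4 + V\right) - \frac{17}{6} = - \frac{17}{6} + H \left(4 + V\right)$)
$29 q{\left(-2,A{\left(-1 \right)} \right)} \left(-4\right) = 29 \left(- \frac{17}{6} + 4 \left(-2\right) - 0\right) \left(-4\right) = 29 \left(- \frac{17}{6} - 8 + 0\right) \left(-4\right) = 29 \left(- \frac{65}{6}\right) \left(-4\right) = \left(- \frac{1885}{6}\right) \left(-4\right) = \frac{3770}{3}$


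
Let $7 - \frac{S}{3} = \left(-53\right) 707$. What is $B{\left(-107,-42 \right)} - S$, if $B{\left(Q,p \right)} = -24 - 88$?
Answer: $-112546$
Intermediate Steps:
$B{\left(Q,p \right)} = -112$ ($B{\left(Q,p \right)} = -24 - 88 = -112$)
$S = 112434$ ($S = 21 - 3 \left(\left(-53\right) 707\right) = 21 - -112413 = 21 + 112413 = 112434$)
$B{\left(-107,-42 \right)} - S = -112 - 112434 = -112546$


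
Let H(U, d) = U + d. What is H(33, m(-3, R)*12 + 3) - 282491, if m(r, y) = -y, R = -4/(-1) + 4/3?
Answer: -282519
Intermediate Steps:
R = 16/3 (R = -4*(-1) + 4*(⅓) = 4 + 4/3 = 16/3 ≈ 5.3333)
H(33, m(-3, R)*12 + 3) - 282491 = (33 + (-1*16/3*12 + 3)) - 282491 = (33 + (-16/3*12 + 3)) - 282491 = (33 + (-64 + 3)) - 282491 = (33 - 61) - 282491 = -28 - 282491 = -282519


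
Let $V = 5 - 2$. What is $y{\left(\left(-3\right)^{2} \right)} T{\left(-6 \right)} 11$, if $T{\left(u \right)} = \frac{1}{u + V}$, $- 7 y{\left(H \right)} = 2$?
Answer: $\frac{22}{21} \approx 1.0476$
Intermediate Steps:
$y{\left(H \right)} = - \frac{2}{7}$ ($y{\left(H \right)} = \left(- \frac{1}{7}\right) 2 = - \frac{2}{7}$)
$V = 3$
$T{\left(u \right)} = \frac{1}{3 + u}$ ($T{\left(u \right)} = \frac{1}{u + 3} = \frac{1}{3 + u}$)
$y{\left(\left(-3\right)^{2} \right)} T{\left(-6 \right)} 11 = - \frac{2}{7 \left(3 - 6\right)} 11 = - \frac{2}{7 \left(-3\right)} 11 = \left(- \frac{2}{7}\right) \left(- \frac{1}{3}\right) 11 = \frac{2}{21} \cdot 11 = \frac{22}{21}$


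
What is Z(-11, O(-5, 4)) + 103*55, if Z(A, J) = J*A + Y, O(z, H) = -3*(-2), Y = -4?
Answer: 5595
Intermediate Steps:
O(z, H) = 6
Z(A, J) = -4 + A*J (Z(A, J) = J*A - 4 = A*J - 4 = -4 + A*J)
Z(-11, O(-5, 4)) + 103*55 = (-4 - 11*6) + 103*55 = (-4 - 66) + 5665 = -70 + 5665 = 5595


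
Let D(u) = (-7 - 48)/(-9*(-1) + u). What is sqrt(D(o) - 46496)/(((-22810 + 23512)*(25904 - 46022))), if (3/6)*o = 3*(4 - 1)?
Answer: -I*sqrt(3766341)/127105524 ≈ -1.5268e-5*I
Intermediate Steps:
o = 18 (o = 2*(3*(4 - 1)) = 2*(3*3) = 2*9 = 18)
D(u) = -55/(9 + u)
sqrt(D(o) - 46496)/(((-22810 + 23512)*(25904 - 46022))) = sqrt(-55/(9 + 18) - 46496)/(((-22810 + 23512)*(25904 - 46022))) = sqrt(-55/27 - 46496)/((702*(-20118))) = sqrt(-55*1/27 - 46496)/(-14122836) = sqrt(-55/27 - 46496)*(-1/14122836) = sqrt(-1255447/27)*(-1/14122836) = (I*sqrt(3766341)/9)*(-1/14122836) = -I*sqrt(3766341)/127105524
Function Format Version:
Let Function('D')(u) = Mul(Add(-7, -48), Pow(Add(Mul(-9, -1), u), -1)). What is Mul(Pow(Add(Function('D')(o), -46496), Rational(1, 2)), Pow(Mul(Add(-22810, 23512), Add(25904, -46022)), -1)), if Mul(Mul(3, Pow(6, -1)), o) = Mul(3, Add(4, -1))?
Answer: Mul(Rational(-1, 127105524), I, Pow(3766341, Rational(1, 2))) ≈ Mul(-1.5268e-5, I)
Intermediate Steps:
o = 18 (o = Mul(2, Mul(3, Add(4, -1))) = Mul(2, Mul(3, 3)) = Mul(2, 9) = 18)
Function('D')(u) = Mul(-55, Pow(Add(9, u), -1))
Mul(Pow(Add(Function('D')(o), -46496), Rational(1, 2)), Pow(Mul(Add(-22810, 23512), Add(25904, -46022)), -1)) = Mul(Pow(Add(Mul(-55, Pow(Add(9, 18), -1)), -46496), Rational(1, 2)), Pow(Mul(Add(-22810, 23512), Add(25904, -46022)), -1)) = Mul(Pow(Add(Mul(-55, Pow(27, -1)), -46496), Rational(1, 2)), Pow(Mul(702, -20118), -1)) = Mul(Pow(Add(Mul(-55, Rational(1, 27)), -46496), Rational(1, 2)), Pow(-14122836, -1)) = Mul(Pow(Add(Rational(-55, 27), -46496), Rational(1, 2)), Rational(-1, 14122836)) = Mul(Pow(Rational(-1255447, 27), Rational(1, 2)), Rational(-1, 14122836)) = Mul(Mul(Rational(1, 9), I, Pow(3766341, Rational(1, 2))), Rational(-1, 14122836)) = Mul(Rational(-1, 127105524), I, Pow(3766341, Rational(1, 2)))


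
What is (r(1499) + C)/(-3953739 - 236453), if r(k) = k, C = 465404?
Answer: -466903/4190192 ≈ -0.11143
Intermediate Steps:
(r(1499) + C)/(-3953739 - 236453) = (1499 + 465404)/(-3953739 - 236453) = 466903/(-4190192) = 466903*(-1/4190192) = -466903/4190192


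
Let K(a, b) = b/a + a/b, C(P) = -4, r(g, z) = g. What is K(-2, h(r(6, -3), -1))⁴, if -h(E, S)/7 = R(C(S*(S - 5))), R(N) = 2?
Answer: 6250000/2401 ≈ 2603.1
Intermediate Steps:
h(E, S) = -14 (h(E, S) = -7*2 = -14)
K(a, b) = a/b + b/a
K(-2, h(r(6, -3), -1))⁴ = (-2/(-14) - 14/(-2))⁴ = (-2*(-1/14) - 14*(-½))⁴ = (⅐ + 7)⁴ = (50/7)⁴ = 6250000/2401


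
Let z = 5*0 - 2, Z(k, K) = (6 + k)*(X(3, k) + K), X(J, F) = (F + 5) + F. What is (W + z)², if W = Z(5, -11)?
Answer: 1764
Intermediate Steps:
X(J, F) = 5 + 2*F (X(J, F) = (5 + F) + F = 5 + 2*F)
Z(k, K) = (6 + k)*(5 + K + 2*k) (Z(k, K) = (6 + k)*((5 + 2*k) + K) = (6 + k)*(5 + K + 2*k))
W = 44 (W = 30 + 2*5² + 6*(-11) + 17*5 - 11*5 = 30 + 2*25 - 66 + 85 - 55 = 30 + 50 - 66 + 85 - 55 = 44)
z = -2 (z = 0 - 2 = -2)
(W + z)² = (44 - 2)² = 42² = 1764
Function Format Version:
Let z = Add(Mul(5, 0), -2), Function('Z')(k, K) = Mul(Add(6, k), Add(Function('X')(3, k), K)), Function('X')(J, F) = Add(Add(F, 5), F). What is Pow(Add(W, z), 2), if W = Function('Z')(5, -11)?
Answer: 1764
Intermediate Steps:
Function('X')(J, F) = Add(5, Mul(2, F)) (Function('X')(J, F) = Add(Add(5, F), F) = Add(5, Mul(2, F)))
Function('Z')(k, K) = Mul(Add(6, k), Add(5, K, Mul(2, k))) (Function('Z')(k, K) = Mul(Add(6, k), Add(Add(5, Mul(2, k)), K)) = Mul(Add(6, k), Add(5, K, Mul(2, k))))
W = 44 (W = Add(30, Mul(2, Pow(5, 2)), Mul(6, -11), Mul(17, 5), Mul(-11, 5)) = Add(30, Mul(2, 25), -66, 85, -55) = Add(30, 50, -66, 85, -55) = 44)
z = -2 (z = Add(0, -2) = -2)
Pow(Add(W, z), 2) = Pow(Add(44, -2), 2) = Pow(42, 2) = 1764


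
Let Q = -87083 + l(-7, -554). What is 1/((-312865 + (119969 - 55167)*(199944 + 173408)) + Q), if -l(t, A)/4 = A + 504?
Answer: 1/24193556556 ≈ 4.1333e-11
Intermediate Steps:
l(t, A) = -2016 - 4*A (l(t, A) = -4*(A + 504) = -4*(504 + A) = -2016 - 4*A)
Q = -86883 (Q = -87083 + (-2016 - 4*(-554)) = -87083 + (-2016 + 2216) = -87083 + 200 = -86883)
1/((-312865 + (119969 - 55167)*(199944 + 173408)) + Q) = 1/((-312865 + (119969 - 55167)*(199944 + 173408)) - 86883) = 1/((-312865 + 64802*373352) - 86883) = 1/((-312865 + 24193956304) - 86883) = 1/(24193643439 - 86883) = 1/24193556556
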